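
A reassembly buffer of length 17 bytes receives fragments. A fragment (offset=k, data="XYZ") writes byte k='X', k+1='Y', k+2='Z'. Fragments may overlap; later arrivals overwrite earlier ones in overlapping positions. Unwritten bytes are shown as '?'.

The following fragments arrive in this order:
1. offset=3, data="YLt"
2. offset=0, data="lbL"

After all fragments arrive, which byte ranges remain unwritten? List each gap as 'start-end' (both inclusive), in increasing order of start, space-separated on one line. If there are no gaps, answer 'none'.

Fragment 1: offset=3 len=3
Fragment 2: offset=0 len=3
Gaps: 6-16

Answer: 6-16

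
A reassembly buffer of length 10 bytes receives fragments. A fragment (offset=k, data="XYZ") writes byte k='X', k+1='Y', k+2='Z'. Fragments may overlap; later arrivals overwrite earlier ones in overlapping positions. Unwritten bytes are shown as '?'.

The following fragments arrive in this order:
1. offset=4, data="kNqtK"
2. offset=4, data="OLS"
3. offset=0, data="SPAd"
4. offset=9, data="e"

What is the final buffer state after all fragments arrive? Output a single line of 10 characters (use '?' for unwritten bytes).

Answer: SPAdOLStKe

Derivation:
Fragment 1: offset=4 data="kNqtK" -> buffer=????kNqtK?
Fragment 2: offset=4 data="OLS" -> buffer=????OLStK?
Fragment 3: offset=0 data="SPAd" -> buffer=SPAdOLStK?
Fragment 4: offset=9 data="e" -> buffer=SPAdOLStKe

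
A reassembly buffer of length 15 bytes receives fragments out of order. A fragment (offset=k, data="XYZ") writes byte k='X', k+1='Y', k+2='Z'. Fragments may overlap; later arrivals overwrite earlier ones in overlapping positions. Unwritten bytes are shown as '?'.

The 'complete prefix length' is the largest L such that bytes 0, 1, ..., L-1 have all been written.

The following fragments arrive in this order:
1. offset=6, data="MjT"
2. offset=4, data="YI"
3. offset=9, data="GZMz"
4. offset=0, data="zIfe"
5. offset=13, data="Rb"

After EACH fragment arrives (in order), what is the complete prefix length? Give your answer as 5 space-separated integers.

Answer: 0 0 0 13 15

Derivation:
Fragment 1: offset=6 data="MjT" -> buffer=??????MjT?????? -> prefix_len=0
Fragment 2: offset=4 data="YI" -> buffer=????YIMjT?????? -> prefix_len=0
Fragment 3: offset=9 data="GZMz" -> buffer=????YIMjTGZMz?? -> prefix_len=0
Fragment 4: offset=0 data="zIfe" -> buffer=zIfeYIMjTGZMz?? -> prefix_len=13
Fragment 5: offset=13 data="Rb" -> buffer=zIfeYIMjTGZMzRb -> prefix_len=15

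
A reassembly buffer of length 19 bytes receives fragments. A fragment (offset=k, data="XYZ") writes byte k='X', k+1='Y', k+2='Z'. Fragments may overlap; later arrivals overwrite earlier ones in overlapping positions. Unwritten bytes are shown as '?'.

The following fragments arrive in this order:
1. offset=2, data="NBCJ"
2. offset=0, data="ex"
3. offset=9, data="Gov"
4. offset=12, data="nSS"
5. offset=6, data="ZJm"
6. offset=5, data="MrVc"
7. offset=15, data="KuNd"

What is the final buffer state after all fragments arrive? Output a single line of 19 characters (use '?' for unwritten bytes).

Answer: exNBCMrVcGovnSSKuNd

Derivation:
Fragment 1: offset=2 data="NBCJ" -> buffer=??NBCJ?????????????
Fragment 2: offset=0 data="ex" -> buffer=exNBCJ?????????????
Fragment 3: offset=9 data="Gov" -> buffer=exNBCJ???Gov???????
Fragment 4: offset=12 data="nSS" -> buffer=exNBCJ???GovnSS????
Fragment 5: offset=6 data="ZJm" -> buffer=exNBCJZJmGovnSS????
Fragment 6: offset=5 data="MrVc" -> buffer=exNBCMrVcGovnSS????
Fragment 7: offset=15 data="KuNd" -> buffer=exNBCMrVcGovnSSKuNd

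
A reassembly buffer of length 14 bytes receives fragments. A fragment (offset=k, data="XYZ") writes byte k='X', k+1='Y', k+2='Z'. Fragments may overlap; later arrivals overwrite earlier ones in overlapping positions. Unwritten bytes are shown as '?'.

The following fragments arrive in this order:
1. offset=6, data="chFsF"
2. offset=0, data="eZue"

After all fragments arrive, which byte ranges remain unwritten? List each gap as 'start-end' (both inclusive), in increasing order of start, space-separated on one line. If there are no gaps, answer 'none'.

Answer: 4-5 11-13

Derivation:
Fragment 1: offset=6 len=5
Fragment 2: offset=0 len=4
Gaps: 4-5 11-13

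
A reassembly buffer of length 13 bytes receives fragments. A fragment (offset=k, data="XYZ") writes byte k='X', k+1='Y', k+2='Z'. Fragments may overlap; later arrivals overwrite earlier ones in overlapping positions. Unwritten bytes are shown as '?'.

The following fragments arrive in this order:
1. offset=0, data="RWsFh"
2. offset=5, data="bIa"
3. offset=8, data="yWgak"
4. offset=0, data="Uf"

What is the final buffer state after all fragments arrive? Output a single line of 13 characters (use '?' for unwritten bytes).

Fragment 1: offset=0 data="RWsFh" -> buffer=RWsFh????????
Fragment 2: offset=5 data="bIa" -> buffer=RWsFhbIa?????
Fragment 3: offset=8 data="yWgak" -> buffer=RWsFhbIayWgak
Fragment 4: offset=0 data="Uf" -> buffer=UfsFhbIayWgak

Answer: UfsFhbIayWgak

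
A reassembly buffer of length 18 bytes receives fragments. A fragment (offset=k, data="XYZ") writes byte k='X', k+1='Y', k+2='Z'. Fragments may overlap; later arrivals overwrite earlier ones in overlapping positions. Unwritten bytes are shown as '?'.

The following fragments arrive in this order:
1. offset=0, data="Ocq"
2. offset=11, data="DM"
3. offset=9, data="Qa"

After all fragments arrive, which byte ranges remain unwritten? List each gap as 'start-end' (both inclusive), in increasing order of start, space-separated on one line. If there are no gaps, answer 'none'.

Answer: 3-8 13-17

Derivation:
Fragment 1: offset=0 len=3
Fragment 2: offset=11 len=2
Fragment 3: offset=9 len=2
Gaps: 3-8 13-17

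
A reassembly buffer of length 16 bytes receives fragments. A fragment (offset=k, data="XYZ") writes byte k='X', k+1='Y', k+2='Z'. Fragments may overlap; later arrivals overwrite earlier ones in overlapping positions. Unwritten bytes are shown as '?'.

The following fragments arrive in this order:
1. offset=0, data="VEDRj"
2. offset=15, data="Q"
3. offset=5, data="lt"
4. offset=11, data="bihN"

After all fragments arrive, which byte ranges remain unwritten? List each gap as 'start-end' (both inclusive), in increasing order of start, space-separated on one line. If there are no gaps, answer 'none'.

Fragment 1: offset=0 len=5
Fragment 2: offset=15 len=1
Fragment 3: offset=5 len=2
Fragment 4: offset=11 len=4
Gaps: 7-10

Answer: 7-10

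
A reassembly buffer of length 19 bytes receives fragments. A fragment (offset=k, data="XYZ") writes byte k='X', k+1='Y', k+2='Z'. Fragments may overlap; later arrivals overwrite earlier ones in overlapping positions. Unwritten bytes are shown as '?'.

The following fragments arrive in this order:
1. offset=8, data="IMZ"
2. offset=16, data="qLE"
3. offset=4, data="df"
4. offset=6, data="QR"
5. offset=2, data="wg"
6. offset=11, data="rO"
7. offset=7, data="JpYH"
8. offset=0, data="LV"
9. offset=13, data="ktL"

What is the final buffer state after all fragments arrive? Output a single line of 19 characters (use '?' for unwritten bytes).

Fragment 1: offset=8 data="IMZ" -> buffer=????????IMZ????????
Fragment 2: offset=16 data="qLE" -> buffer=????????IMZ?????qLE
Fragment 3: offset=4 data="df" -> buffer=????df??IMZ?????qLE
Fragment 4: offset=6 data="QR" -> buffer=????dfQRIMZ?????qLE
Fragment 5: offset=2 data="wg" -> buffer=??wgdfQRIMZ?????qLE
Fragment 6: offset=11 data="rO" -> buffer=??wgdfQRIMZrO???qLE
Fragment 7: offset=7 data="JpYH" -> buffer=??wgdfQJpYHrO???qLE
Fragment 8: offset=0 data="LV" -> buffer=LVwgdfQJpYHrO???qLE
Fragment 9: offset=13 data="ktL" -> buffer=LVwgdfQJpYHrOktLqLE

Answer: LVwgdfQJpYHrOktLqLE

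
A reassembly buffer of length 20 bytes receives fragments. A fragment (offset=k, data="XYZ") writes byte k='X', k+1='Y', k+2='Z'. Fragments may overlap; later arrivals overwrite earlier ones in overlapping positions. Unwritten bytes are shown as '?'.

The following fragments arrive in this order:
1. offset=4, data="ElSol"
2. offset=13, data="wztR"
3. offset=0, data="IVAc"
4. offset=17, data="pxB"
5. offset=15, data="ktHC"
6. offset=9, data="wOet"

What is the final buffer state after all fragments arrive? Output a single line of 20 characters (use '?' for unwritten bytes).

Answer: IVAcElSolwOetwzktHCB

Derivation:
Fragment 1: offset=4 data="ElSol" -> buffer=????ElSol???????????
Fragment 2: offset=13 data="wztR" -> buffer=????ElSol????wztR???
Fragment 3: offset=0 data="IVAc" -> buffer=IVAcElSol????wztR???
Fragment 4: offset=17 data="pxB" -> buffer=IVAcElSol????wztRpxB
Fragment 5: offset=15 data="ktHC" -> buffer=IVAcElSol????wzktHCB
Fragment 6: offset=9 data="wOet" -> buffer=IVAcElSolwOetwzktHCB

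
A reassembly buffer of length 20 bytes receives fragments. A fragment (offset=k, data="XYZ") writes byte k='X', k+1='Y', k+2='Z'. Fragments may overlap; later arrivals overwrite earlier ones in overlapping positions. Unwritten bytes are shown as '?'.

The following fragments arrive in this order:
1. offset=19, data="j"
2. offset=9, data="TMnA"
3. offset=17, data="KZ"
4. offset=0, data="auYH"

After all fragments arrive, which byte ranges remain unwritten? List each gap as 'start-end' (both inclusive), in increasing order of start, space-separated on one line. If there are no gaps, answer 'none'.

Fragment 1: offset=19 len=1
Fragment 2: offset=9 len=4
Fragment 3: offset=17 len=2
Fragment 4: offset=0 len=4
Gaps: 4-8 13-16

Answer: 4-8 13-16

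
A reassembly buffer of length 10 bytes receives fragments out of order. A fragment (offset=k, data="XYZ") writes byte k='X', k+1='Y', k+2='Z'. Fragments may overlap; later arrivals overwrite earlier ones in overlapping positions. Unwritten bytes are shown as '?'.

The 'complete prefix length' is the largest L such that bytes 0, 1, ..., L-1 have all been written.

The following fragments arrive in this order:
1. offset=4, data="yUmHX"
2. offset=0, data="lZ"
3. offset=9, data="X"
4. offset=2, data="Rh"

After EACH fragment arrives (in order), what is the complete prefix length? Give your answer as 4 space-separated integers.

Fragment 1: offset=4 data="yUmHX" -> buffer=????yUmHX? -> prefix_len=0
Fragment 2: offset=0 data="lZ" -> buffer=lZ??yUmHX? -> prefix_len=2
Fragment 3: offset=9 data="X" -> buffer=lZ??yUmHXX -> prefix_len=2
Fragment 4: offset=2 data="Rh" -> buffer=lZRhyUmHXX -> prefix_len=10

Answer: 0 2 2 10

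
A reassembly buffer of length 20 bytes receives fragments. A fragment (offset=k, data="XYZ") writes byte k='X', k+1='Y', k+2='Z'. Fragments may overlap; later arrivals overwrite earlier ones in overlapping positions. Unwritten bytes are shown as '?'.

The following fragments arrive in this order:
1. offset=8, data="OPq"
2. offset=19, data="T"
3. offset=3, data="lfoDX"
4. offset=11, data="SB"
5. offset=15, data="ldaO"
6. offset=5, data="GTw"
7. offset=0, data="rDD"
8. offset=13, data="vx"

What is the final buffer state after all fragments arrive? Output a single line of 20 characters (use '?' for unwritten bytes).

Fragment 1: offset=8 data="OPq" -> buffer=????????OPq?????????
Fragment 2: offset=19 data="T" -> buffer=????????OPq????????T
Fragment 3: offset=3 data="lfoDX" -> buffer=???lfoDXOPq????????T
Fragment 4: offset=11 data="SB" -> buffer=???lfoDXOPqSB??????T
Fragment 5: offset=15 data="ldaO" -> buffer=???lfoDXOPqSB??ldaOT
Fragment 6: offset=5 data="GTw" -> buffer=???lfGTwOPqSB??ldaOT
Fragment 7: offset=0 data="rDD" -> buffer=rDDlfGTwOPqSB??ldaOT
Fragment 8: offset=13 data="vx" -> buffer=rDDlfGTwOPqSBvxldaOT

Answer: rDDlfGTwOPqSBvxldaOT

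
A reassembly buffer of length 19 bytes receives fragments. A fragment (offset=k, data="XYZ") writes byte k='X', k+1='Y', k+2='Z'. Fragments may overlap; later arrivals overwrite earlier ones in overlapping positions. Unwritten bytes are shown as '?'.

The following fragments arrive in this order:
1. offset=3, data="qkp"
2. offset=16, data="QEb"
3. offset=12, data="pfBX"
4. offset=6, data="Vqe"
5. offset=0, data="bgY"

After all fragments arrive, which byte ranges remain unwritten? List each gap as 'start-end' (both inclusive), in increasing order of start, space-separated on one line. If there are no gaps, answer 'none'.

Answer: 9-11

Derivation:
Fragment 1: offset=3 len=3
Fragment 2: offset=16 len=3
Fragment 3: offset=12 len=4
Fragment 4: offset=6 len=3
Fragment 5: offset=0 len=3
Gaps: 9-11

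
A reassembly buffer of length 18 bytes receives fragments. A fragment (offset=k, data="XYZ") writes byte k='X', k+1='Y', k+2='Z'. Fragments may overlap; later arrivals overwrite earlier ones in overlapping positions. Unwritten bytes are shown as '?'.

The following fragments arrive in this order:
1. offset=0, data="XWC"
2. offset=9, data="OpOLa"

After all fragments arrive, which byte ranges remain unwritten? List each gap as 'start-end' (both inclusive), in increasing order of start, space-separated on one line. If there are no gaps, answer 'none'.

Fragment 1: offset=0 len=3
Fragment 2: offset=9 len=5
Gaps: 3-8 14-17

Answer: 3-8 14-17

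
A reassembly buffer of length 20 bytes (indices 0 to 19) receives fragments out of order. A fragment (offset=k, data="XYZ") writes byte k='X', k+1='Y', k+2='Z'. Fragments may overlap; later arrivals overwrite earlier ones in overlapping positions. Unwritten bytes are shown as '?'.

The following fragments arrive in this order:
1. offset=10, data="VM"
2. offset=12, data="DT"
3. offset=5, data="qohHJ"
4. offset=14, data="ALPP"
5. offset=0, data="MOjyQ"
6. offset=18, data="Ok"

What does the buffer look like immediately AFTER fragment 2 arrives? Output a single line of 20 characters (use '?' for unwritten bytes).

Fragment 1: offset=10 data="VM" -> buffer=??????????VM????????
Fragment 2: offset=12 data="DT" -> buffer=??????????VMDT??????

Answer: ??????????VMDT??????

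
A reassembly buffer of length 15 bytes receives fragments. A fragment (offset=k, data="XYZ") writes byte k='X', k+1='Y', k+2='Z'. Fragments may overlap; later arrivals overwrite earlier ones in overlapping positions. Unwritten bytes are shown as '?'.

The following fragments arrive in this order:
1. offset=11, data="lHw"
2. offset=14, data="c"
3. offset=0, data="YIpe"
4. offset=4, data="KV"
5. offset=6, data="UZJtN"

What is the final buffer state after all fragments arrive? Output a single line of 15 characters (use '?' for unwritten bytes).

Fragment 1: offset=11 data="lHw" -> buffer=???????????lHw?
Fragment 2: offset=14 data="c" -> buffer=???????????lHwc
Fragment 3: offset=0 data="YIpe" -> buffer=YIpe???????lHwc
Fragment 4: offset=4 data="KV" -> buffer=YIpeKV?????lHwc
Fragment 5: offset=6 data="UZJtN" -> buffer=YIpeKVUZJtNlHwc

Answer: YIpeKVUZJtNlHwc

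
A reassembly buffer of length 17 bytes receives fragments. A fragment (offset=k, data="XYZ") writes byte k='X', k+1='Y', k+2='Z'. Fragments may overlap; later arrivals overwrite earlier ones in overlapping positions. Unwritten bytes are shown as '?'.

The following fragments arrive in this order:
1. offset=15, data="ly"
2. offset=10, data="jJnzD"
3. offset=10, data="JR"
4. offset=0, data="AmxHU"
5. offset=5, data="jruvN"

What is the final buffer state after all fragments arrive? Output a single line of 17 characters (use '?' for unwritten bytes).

Answer: AmxHUjruvNJRnzDly

Derivation:
Fragment 1: offset=15 data="ly" -> buffer=???????????????ly
Fragment 2: offset=10 data="jJnzD" -> buffer=??????????jJnzDly
Fragment 3: offset=10 data="JR" -> buffer=??????????JRnzDly
Fragment 4: offset=0 data="AmxHU" -> buffer=AmxHU?????JRnzDly
Fragment 5: offset=5 data="jruvN" -> buffer=AmxHUjruvNJRnzDly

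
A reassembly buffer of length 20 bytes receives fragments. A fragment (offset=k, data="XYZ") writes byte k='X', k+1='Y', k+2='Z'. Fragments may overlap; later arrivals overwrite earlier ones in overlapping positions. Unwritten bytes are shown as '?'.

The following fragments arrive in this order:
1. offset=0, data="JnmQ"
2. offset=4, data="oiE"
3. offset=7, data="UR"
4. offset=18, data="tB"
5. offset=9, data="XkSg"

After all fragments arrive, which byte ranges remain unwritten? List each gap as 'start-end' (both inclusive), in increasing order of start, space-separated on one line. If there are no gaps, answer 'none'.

Answer: 13-17

Derivation:
Fragment 1: offset=0 len=4
Fragment 2: offset=4 len=3
Fragment 3: offset=7 len=2
Fragment 4: offset=18 len=2
Fragment 5: offset=9 len=4
Gaps: 13-17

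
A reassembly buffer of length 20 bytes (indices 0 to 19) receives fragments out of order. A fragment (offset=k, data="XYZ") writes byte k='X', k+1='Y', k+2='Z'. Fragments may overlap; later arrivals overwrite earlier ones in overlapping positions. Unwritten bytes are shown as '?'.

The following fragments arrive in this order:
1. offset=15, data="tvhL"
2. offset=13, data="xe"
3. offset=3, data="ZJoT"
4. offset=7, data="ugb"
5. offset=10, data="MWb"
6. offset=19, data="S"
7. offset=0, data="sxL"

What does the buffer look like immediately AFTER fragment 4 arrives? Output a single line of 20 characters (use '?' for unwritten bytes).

Answer: ???ZJoTugb???xetvhL?

Derivation:
Fragment 1: offset=15 data="tvhL" -> buffer=???????????????tvhL?
Fragment 2: offset=13 data="xe" -> buffer=?????????????xetvhL?
Fragment 3: offset=3 data="ZJoT" -> buffer=???ZJoT??????xetvhL?
Fragment 4: offset=7 data="ugb" -> buffer=???ZJoTugb???xetvhL?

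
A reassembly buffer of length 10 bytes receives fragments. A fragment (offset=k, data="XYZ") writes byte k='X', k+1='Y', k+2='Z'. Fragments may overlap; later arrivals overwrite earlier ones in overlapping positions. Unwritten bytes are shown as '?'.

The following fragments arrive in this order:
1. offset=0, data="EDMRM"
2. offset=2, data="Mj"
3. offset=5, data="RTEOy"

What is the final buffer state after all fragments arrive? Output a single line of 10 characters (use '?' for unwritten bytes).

Answer: EDMjMRTEOy

Derivation:
Fragment 1: offset=0 data="EDMRM" -> buffer=EDMRM?????
Fragment 2: offset=2 data="Mj" -> buffer=EDMjM?????
Fragment 3: offset=5 data="RTEOy" -> buffer=EDMjMRTEOy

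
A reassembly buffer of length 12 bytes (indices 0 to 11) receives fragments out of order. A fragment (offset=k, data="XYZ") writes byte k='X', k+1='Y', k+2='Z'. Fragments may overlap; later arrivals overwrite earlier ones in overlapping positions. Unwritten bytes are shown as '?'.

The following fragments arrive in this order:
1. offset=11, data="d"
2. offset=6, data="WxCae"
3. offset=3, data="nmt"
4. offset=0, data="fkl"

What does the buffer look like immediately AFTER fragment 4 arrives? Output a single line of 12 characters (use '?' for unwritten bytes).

Answer: fklnmtWxCaed

Derivation:
Fragment 1: offset=11 data="d" -> buffer=???????????d
Fragment 2: offset=6 data="WxCae" -> buffer=??????WxCaed
Fragment 3: offset=3 data="nmt" -> buffer=???nmtWxCaed
Fragment 4: offset=0 data="fkl" -> buffer=fklnmtWxCaed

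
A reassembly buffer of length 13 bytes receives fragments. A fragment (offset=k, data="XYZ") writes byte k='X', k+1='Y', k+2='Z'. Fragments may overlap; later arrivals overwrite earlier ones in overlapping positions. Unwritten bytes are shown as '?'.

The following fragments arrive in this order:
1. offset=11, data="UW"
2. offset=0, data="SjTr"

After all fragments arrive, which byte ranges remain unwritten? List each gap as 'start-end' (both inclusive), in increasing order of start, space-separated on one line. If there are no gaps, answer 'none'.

Answer: 4-10

Derivation:
Fragment 1: offset=11 len=2
Fragment 2: offset=0 len=4
Gaps: 4-10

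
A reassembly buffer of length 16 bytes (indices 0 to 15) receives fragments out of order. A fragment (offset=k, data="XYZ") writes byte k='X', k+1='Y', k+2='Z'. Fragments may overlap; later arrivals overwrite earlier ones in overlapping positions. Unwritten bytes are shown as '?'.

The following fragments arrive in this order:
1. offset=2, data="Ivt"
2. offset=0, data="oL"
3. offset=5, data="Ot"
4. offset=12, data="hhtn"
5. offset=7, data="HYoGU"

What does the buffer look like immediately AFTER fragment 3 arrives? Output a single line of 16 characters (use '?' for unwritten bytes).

Fragment 1: offset=2 data="Ivt" -> buffer=??Ivt???????????
Fragment 2: offset=0 data="oL" -> buffer=oLIvt???????????
Fragment 3: offset=5 data="Ot" -> buffer=oLIvtOt?????????

Answer: oLIvtOt?????????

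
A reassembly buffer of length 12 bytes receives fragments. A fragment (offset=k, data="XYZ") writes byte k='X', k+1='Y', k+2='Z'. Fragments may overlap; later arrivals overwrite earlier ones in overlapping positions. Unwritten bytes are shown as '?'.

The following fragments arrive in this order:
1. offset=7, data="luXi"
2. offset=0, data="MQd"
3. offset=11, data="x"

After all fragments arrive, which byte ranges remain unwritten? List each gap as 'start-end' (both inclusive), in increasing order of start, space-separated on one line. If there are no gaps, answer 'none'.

Fragment 1: offset=7 len=4
Fragment 2: offset=0 len=3
Fragment 3: offset=11 len=1
Gaps: 3-6

Answer: 3-6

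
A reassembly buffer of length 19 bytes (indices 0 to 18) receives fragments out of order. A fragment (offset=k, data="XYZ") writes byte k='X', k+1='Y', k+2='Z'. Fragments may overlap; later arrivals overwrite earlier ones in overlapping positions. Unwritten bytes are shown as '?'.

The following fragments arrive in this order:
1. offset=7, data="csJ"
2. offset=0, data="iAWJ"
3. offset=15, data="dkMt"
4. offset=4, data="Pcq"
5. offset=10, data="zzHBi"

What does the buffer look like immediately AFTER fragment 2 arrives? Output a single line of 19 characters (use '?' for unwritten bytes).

Answer: iAWJ???csJ?????????

Derivation:
Fragment 1: offset=7 data="csJ" -> buffer=???????csJ?????????
Fragment 2: offset=0 data="iAWJ" -> buffer=iAWJ???csJ?????????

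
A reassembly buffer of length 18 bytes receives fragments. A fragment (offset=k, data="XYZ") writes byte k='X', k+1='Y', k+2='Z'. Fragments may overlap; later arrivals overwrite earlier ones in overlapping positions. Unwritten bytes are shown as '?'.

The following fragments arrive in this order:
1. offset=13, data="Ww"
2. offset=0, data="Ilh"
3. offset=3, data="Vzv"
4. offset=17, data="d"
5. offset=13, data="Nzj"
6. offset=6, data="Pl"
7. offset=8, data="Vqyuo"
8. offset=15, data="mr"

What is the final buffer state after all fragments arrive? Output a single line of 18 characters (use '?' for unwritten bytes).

Fragment 1: offset=13 data="Ww" -> buffer=?????????????Ww???
Fragment 2: offset=0 data="Ilh" -> buffer=Ilh??????????Ww???
Fragment 3: offset=3 data="Vzv" -> buffer=IlhVzv???????Ww???
Fragment 4: offset=17 data="d" -> buffer=IlhVzv???????Ww??d
Fragment 5: offset=13 data="Nzj" -> buffer=IlhVzv???????Nzj?d
Fragment 6: offset=6 data="Pl" -> buffer=IlhVzvPl?????Nzj?d
Fragment 7: offset=8 data="Vqyuo" -> buffer=IlhVzvPlVqyuoNzj?d
Fragment 8: offset=15 data="mr" -> buffer=IlhVzvPlVqyuoNzmrd

Answer: IlhVzvPlVqyuoNzmrd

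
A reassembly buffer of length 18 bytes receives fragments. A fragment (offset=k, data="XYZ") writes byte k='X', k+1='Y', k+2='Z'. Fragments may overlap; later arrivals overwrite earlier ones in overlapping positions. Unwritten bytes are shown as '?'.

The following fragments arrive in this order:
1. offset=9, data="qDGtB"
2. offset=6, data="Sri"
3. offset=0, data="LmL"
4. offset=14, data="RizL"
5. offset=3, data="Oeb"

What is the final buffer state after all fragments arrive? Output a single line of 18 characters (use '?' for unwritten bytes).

Answer: LmLOebSriqDGtBRizL

Derivation:
Fragment 1: offset=9 data="qDGtB" -> buffer=?????????qDGtB????
Fragment 2: offset=6 data="Sri" -> buffer=??????SriqDGtB????
Fragment 3: offset=0 data="LmL" -> buffer=LmL???SriqDGtB????
Fragment 4: offset=14 data="RizL" -> buffer=LmL???SriqDGtBRizL
Fragment 5: offset=3 data="Oeb" -> buffer=LmLOebSriqDGtBRizL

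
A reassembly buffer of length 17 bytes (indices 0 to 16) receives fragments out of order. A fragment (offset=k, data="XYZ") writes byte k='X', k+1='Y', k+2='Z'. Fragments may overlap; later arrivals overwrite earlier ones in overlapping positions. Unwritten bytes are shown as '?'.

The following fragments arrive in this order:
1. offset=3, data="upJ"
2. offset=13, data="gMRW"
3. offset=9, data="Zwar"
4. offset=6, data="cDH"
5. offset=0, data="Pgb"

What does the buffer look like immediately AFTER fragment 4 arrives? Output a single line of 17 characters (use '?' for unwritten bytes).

Fragment 1: offset=3 data="upJ" -> buffer=???upJ???????????
Fragment 2: offset=13 data="gMRW" -> buffer=???upJ???????gMRW
Fragment 3: offset=9 data="Zwar" -> buffer=???upJ???ZwargMRW
Fragment 4: offset=6 data="cDH" -> buffer=???upJcDHZwargMRW

Answer: ???upJcDHZwargMRW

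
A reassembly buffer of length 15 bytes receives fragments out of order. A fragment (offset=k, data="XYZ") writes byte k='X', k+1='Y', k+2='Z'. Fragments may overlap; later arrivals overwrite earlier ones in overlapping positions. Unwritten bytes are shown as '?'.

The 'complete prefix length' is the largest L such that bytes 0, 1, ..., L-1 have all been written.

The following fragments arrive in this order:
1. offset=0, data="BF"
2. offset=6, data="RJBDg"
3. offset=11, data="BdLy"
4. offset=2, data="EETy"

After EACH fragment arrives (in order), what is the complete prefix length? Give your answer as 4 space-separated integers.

Answer: 2 2 2 15

Derivation:
Fragment 1: offset=0 data="BF" -> buffer=BF????????????? -> prefix_len=2
Fragment 2: offset=6 data="RJBDg" -> buffer=BF????RJBDg???? -> prefix_len=2
Fragment 3: offset=11 data="BdLy" -> buffer=BF????RJBDgBdLy -> prefix_len=2
Fragment 4: offset=2 data="EETy" -> buffer=BFEETyRJBDgBdLy -> prefix_len=15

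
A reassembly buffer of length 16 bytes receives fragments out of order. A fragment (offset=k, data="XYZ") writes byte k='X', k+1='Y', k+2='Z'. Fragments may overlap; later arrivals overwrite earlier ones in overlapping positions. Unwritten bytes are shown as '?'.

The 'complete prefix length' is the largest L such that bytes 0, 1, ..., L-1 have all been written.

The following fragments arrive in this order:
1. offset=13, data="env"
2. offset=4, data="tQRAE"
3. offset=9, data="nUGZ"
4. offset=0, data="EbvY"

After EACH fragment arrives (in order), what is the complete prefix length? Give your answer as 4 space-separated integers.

Answer: 0 0 0 16

Derivation:
Fragment 1: offset=13 data="env" -> buffer=?????????????env -> prefix_len=0
Fragment 2: offset=4 data="tQRAE" -> buffer=????tQRAE????env -> prefix_len=0
Fragment 3: offset=9 data="nUGZ" -> buffer=????tQRAEnUGZenv -> prefix_len=0
Fragment 4: offset=0 data="EbvY" -> buffer=EbvYtQRAEnUGZenv -> prefix_len=16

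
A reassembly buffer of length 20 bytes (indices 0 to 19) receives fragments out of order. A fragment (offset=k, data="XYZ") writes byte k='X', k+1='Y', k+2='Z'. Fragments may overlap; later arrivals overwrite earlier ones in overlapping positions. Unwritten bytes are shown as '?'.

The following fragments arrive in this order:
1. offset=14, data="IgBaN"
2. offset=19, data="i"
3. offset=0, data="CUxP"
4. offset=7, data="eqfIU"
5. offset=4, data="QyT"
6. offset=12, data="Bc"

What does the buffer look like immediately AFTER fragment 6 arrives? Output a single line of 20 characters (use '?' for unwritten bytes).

Fragment 1: offset=14 data="IgBaN" -> buffer=??????????????IgBaN?
Fragment 2: offset=19 data="i" -> buffer=??????????????IgBaNi
Fragment 3: offset=0 data="CUxP" -> buffer=CUxP??????????IgBaNi
Fragment 4: offset=7 data="eqfIU" -> buffer=CUxP???eqfIU??IgBaNi
Fragment 5: offset=4 data="QyT" -> buffer=CUxPQyTeqfIU??IgBaNi
Fragment 6: offset=12 data="Bc" -> buffer=CUxPQyTeqfIUBcIgBaNi

Answer: CUxPQyTeqfIUBcIgBaNi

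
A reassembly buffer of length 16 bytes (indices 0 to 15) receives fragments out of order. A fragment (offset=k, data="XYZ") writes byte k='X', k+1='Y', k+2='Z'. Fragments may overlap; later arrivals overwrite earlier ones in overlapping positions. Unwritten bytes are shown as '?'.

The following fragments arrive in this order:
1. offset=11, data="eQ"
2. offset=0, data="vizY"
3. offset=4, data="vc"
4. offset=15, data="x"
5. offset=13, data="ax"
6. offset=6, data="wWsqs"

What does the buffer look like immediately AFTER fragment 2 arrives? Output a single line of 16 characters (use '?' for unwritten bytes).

Answer: vizY???????eQ???

Derivation:
Fragment 1: offset=11 data="eQ" -> buffer=???????????eQ???
Fragment 2: offset=0 data="vizY" -> buffer=vizY???????eQ???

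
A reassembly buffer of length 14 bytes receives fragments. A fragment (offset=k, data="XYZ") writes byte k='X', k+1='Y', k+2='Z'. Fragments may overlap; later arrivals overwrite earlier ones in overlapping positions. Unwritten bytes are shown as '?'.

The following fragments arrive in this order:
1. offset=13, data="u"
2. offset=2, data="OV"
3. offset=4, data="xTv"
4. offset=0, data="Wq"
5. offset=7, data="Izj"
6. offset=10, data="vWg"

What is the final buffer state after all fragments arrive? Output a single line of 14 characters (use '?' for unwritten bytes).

Fragment 1: offset=13 data="u" -> buffer=?????????????u
Fragment 2: offset=2 data="OV" -> buffer=??OV?????????u
Fragment 3: offset=4 data="xTv" -> buffer=??OVxTv??????u
Fragment 4: offset=0 data="Wq" -> buffer=WqOVxTv??????u
Fragment 5: offset=7 data="Izj" -> buffer=WqOVxTvIzj???u
Fragment 6: offset=10 data="vWg" -> buffer=WqOVxTvIzjvWgu

Answer: WqOVxTvIzjvWgu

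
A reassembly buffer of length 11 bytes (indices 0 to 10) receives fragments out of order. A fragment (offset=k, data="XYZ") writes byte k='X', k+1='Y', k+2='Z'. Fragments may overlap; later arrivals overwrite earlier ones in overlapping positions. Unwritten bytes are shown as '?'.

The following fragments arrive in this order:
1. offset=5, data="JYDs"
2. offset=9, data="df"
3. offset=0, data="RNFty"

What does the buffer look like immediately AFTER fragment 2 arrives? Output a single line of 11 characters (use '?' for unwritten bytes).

Answer: ?????JYDsdf

Derivation:
Fragment 1: offset=5 data="JYDs" -> buffer=?????JYDs??
Fragment 2: offset=9 data="df" -> buffer=?????JYDsdf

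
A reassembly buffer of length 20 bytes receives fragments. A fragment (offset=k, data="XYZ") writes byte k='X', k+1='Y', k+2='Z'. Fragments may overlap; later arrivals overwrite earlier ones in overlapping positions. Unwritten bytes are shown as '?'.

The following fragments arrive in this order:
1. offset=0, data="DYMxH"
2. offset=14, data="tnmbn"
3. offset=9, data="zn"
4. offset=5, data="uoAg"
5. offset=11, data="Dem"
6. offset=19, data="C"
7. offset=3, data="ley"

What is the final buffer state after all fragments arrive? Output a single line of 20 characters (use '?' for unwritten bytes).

Fragment 1: offset=0 data="DYMxH" -> buffer=DYMxH???????????????
Fragment 2: offset=14 data="tnmbn" -> buffer=DYMxH?????????tnmbn?
Fragment 3: offset=9 data="zn" -> buffer=DYMxH????zn???tnmbn?
Fragment 4: offset=5 data="uoAg" -> buffer=DYMxHuoAgzn???tnmbn?
Fragment 5: offset=11 data="Dem" -> buffer=DYMxHuoAgznDemtnmbn?
Fragment 6: offset=19 data="C" -> buffer=DYMxHuoAgznDemtnmbnC
Fragment 7: offset=3 data="ley" -> buffer=DYMleyoAgznDemtnmbnC

Answer: DYMleyoAgznDemtnmbnC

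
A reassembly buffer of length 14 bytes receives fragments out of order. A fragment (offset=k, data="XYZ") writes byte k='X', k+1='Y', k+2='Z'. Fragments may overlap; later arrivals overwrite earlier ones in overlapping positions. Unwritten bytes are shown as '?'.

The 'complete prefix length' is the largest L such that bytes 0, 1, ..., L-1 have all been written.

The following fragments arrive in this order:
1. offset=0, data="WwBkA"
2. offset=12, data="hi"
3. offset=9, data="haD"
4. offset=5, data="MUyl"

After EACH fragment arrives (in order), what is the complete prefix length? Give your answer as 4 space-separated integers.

Fragment 1: offset=0 data="WwBkA" -> buffer=WwBkA????????? -> prefix_len=5
Fragment 2: offset=12 data="hi" -> buffer=WwBkA???????hi -> prefix_len=5
Fragment 3: offset=9 data="haD" -> buffer=WwBkA????haDhi -> prefix_len=5
Fragment 4: offset=5 data="MUyl" -> buffer=WwBkAMUylhaDhi -> prefix_len=14

Answer: 5 5 5 14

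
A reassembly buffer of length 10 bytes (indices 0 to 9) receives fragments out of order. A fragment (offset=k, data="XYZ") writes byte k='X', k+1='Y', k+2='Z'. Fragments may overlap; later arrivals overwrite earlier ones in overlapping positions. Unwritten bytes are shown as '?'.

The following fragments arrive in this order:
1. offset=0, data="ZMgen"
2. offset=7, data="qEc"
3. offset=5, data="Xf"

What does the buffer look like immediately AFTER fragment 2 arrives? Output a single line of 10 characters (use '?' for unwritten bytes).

Fragment 1: offset=0 data="ZMgen" -> buffer=ZMgen?????
Fragment 2: offset=7 data="qEc" -> buffer=ZMgen??qEc

Answer: ZMgen??qEc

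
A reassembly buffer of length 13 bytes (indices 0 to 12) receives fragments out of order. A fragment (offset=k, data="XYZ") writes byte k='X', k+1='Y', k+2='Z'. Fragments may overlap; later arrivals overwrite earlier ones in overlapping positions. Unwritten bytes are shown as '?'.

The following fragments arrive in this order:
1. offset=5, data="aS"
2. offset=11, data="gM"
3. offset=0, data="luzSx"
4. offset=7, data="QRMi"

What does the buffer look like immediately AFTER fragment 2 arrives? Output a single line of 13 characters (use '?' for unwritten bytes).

Answer: ?????aS????gM

Derivation:
Fragment 1: offset=5 data="aS" -> buffer=?????aS??????
Fragment 2: offset=11 data="gM" -> buffer=?????aS????gM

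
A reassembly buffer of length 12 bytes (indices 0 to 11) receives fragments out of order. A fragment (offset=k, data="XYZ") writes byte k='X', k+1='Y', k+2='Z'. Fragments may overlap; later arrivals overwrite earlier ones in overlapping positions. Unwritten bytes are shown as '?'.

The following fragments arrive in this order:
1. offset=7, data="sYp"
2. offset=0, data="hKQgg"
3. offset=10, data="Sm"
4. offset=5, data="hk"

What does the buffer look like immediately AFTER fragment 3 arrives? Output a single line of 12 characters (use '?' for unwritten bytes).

Answer: hKQgg??sYpSm

Derivation:
Fragment 1: offset=7 data="sYp" -> buffer=???????sYp??
Fragment 2: offset=0 data="hKQgg" -> buffer=hKQgg??sYp??
Fragment 3: offset=10 data="Sm" -> buffer=hKQgg??sYpSm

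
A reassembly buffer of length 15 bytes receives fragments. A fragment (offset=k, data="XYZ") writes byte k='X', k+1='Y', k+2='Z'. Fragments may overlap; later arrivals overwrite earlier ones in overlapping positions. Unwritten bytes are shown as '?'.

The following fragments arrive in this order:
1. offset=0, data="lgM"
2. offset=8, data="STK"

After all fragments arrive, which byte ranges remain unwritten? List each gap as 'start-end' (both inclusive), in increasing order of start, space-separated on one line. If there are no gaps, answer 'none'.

Answer: 3-7 11-14

Derivation:
Fragment 1: offset=0 len=3
Fragment 2: offset=8 len=3
Gaps: 3-7 11-14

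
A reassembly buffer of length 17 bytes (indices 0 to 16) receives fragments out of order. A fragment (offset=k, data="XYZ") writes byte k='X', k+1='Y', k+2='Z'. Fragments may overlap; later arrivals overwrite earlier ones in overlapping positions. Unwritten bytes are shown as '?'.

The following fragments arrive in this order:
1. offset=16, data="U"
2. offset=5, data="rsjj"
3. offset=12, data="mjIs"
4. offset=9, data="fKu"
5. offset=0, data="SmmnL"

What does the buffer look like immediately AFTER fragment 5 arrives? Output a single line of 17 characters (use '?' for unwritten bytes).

Fragment 1: offset=16 data="U" -> buffer=????????????????U
Fragment 2: offset=5 data="rsjj" -> buffer=?????rsjj???????U
Fragment 3: offset=12 data="mjIs" -> buffer=?????rsjj???mjIsU
Fragment 4: offset=9 data="fKu" -> buffer=?????rsjjfKumjIsU
Fragment 5: offset=0 data="SmmnL" -> buffer=SmmnLrsjjfKumjIsU

Answer: SmmnLrsjjfKumjIsU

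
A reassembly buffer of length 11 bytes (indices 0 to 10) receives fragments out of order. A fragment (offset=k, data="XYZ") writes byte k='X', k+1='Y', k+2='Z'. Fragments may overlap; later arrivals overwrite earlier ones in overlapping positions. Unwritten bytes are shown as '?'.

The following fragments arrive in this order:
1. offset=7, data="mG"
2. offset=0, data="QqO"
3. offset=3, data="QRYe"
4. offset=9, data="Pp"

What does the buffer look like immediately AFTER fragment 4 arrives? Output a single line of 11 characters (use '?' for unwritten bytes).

Answer: QqOQRYemGPp

Derivation:
Fragment 1: offset=7 data="mG" -> buffer=???????mG??
Fragment 2: offset=0 data="QqO" -> buffer=QqO????mG??
Fragment 3: offset=3 data="QRYe" -> buffer=QqOQRYemG??
Fragment 4: offset=9 data="Pp" -> buffer=QqOQRYemGPp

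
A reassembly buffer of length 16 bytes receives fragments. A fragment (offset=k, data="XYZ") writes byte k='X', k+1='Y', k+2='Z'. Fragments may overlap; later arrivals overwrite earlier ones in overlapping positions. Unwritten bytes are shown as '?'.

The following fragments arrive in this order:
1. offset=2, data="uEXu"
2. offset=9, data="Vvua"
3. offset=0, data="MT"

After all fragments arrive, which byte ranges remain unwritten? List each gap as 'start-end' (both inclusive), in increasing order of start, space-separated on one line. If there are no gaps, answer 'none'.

Fragment 1: offset=2 len=4
Fragment 2: offset=9 len=4
Fragment 3: offset=0 len=2
Gaps: 6-8 13-15

Answer: 6-8 13-15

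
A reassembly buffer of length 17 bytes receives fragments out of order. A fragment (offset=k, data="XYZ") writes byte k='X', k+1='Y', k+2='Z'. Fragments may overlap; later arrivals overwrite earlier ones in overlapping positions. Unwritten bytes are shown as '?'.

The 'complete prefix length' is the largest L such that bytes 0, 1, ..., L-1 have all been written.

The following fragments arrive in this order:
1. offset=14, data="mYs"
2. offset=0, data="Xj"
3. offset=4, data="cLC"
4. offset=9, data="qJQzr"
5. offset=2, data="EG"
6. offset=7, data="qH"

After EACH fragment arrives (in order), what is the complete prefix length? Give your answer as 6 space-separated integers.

Fragment 1: offset=14 data="mYs" -> buffer=??????????????mYs -> prefix_len=0
Fragment 2: offset=0 data="Xj" -> buffer=Xj????????????mYs -> prefix_len=2
Fragment 3: offset=4 data="cLC" -> buffer=Xj??cLC???????mYs -> prefix_len=2
Fragment 4: offset=9 data="qJQzr" -> buffer=Xj??cLC??qJQzrmYs -> prefix_len=2
Fragment 5: offset=2 data="EG" -> buffer=XjEGcLC??qJQzrmYs -> prefix_len=7
Fragment 6: offset=7 data="qH" -> buffer=XjEGcLCqHqJQzrmYs -> prefix_len=17

Answer: 0 2 2 2 7 17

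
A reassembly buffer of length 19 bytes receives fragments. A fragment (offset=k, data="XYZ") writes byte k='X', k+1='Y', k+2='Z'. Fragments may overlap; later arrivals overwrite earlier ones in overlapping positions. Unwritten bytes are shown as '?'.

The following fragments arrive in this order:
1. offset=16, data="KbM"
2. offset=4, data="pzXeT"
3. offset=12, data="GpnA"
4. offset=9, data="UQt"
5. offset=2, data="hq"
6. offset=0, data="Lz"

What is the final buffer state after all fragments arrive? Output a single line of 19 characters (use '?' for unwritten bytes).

Fragment 1: offset=16 data="KbM" -> buffer=????????????????KbM
Fragment 2: offset=4 data="pzXeT" -> buffer=????pzXeT???????KbM
Fragment 3: offset=12 data="GpnA" -> buffer=????pzXeT???GpnAKbM
Fragment 4: offset=9 data="UQt" -> buffer=????pzXeTUQtGpnAKbM
Fragment 5: offset=2 data="hq" -> buffer=??hqpzXeTUQtGpnAKbM
Fragment 6: offset=0 data="Lz" -> buffer=LzhqpzXeTUQtGpnAKbM

Answer: LzhqpzXeTUQtGpnAKbM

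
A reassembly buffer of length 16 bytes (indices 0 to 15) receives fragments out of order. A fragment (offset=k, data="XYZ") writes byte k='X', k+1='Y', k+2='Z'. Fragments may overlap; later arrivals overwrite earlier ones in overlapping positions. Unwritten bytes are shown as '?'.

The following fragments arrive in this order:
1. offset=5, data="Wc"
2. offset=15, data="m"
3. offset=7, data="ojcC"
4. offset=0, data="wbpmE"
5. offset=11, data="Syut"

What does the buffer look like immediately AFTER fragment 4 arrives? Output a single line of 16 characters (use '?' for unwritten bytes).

Answer: wbpmEWcojcC????m

Derivation:
Fragment 1: offset=5 data="Wc" -> buffer=?????Wc?????????
Fragment 2: offset=15 data="m" -> buffer=?????Wc????????m
Fragment 3: offset=7 data="ojcC" -> buffer=?????WcojcC????m
Fragment 4: offset=0 data="wbpmE" -> buffer=wbpmEWcojcC????m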